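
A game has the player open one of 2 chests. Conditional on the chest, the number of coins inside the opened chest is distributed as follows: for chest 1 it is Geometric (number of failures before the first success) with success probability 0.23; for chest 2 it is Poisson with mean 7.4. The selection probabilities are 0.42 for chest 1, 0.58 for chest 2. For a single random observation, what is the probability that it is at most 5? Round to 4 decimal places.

Conditional on each chest, P(X ≤ 5): 1: 0.791578; 2: 0.252557.
By total probability, P(X ≤ 5) = 0.42·0.791578 + 0.58·0.252557 = 0.478945.

0.4789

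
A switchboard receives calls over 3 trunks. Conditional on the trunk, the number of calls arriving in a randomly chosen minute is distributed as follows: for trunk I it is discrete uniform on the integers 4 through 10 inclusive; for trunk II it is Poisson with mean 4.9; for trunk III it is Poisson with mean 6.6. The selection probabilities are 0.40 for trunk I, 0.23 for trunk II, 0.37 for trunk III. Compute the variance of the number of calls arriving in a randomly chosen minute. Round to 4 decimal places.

Per component, I: μ=7, E[X²]=53; II: μ=4.9, E[X²]=28.91; III: μ=6.6, E[X²]=50.16.
E[X] = 0.4·7 + 0.23·4.9 + 0.37·6.6 = 6.369.
E[X²] = 0.4·53 + 0.23·28.91 + 0.37·50.16 = 46.4085.
Var(X) = E[X²] − (E[X])² = 46.4085 − 40.5642 = 5.84434.

5.8443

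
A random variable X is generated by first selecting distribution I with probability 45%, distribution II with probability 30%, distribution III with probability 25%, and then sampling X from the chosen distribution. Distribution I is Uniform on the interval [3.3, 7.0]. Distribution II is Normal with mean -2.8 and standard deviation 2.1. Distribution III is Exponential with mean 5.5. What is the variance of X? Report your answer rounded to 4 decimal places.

23.1117

Per component, I: μ=5.15, E[X²]=27.6633; II: μ=-2.8, E[X²]=12.25; III: μ=5.5, E[X²]=60.5.
E[X] = 0.45·5.15 + 0.3·-2.8 + 0.25·5.5 = 2.8525.
E[X²] = 0.45·27.6633 + 0.3·12.25 + 0.25·60.5 = 31.2485.
Var(X) = E[X²] − (E[X])² = 31.2485 − 8.13676 = 23.1117.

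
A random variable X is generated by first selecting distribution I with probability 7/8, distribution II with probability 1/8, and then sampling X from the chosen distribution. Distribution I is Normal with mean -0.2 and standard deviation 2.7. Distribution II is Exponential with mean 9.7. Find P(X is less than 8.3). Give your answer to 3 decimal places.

0.946

Conditional on each component, P(X < 8.3): I: 0.999178; II: 0.575002.
By total probability, P(X < 8.3) = 0.875·0.999178 + 0.125·0.575002 = 0.946156.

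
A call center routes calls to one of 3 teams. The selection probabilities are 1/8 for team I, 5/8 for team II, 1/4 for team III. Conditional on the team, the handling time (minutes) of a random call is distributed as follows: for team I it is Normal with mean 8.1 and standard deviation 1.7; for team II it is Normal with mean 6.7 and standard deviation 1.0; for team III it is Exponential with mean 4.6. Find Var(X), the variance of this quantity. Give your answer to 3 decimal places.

Per component, I: μ=8.1, E[X²]=68.5; II: μ=6.7, E[X²]=45.89; III: μ=4.6, E[X²]=42.32.
E[X] = 0.125·8.1 + 0.625·6.7 + 0.25·4.6 = 6.35.
E[X²] = 0.125·68.5 + 0.625·45.89 + 0.25·42.32 = 47.8237.
Var(X) = E[X²] − (E[X])² = 47.8237 − 40.3225 = 7.50125.

7.501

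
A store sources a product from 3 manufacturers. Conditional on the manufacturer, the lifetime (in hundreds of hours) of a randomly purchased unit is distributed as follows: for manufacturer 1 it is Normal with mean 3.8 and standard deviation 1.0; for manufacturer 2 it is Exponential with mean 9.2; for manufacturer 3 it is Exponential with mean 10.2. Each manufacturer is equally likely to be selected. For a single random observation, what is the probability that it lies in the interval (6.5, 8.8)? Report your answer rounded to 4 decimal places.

Conditional on each manufacturer, P(6.5 < X < 8.8): 1: 0.00346669; 2: 0.10913; 3: 0.10674.
By total probability, P(6.5 < X < 8.8) = 0.333333·0.00346669 + 0.333333·0.10913 + 0.333333·0.10674 = 0.0731123.

0.0731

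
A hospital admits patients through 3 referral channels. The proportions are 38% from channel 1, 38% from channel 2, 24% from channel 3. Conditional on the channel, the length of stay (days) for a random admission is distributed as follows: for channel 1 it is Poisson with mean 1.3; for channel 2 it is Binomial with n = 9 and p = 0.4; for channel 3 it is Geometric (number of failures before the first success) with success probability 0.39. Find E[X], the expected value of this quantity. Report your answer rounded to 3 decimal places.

2.237

Component means — 1: 1.3; 2: 3.6; 3: 1.5641.
E[X] = 0.38·1.3 + 0.38·3.6 + 0.24·1.5641 = 2.23738.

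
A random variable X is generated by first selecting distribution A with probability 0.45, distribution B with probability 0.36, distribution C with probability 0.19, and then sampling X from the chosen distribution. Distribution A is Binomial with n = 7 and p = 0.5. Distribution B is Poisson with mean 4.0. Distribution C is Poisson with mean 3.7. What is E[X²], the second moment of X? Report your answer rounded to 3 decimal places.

16.804

For each component E[X²] = Var + (mean)², giving A: 14; B: 20; C: 17.39.
Overall E[X²] = 0.45·14 + 0.36·20 + 0.19·17.39 = 16.8041.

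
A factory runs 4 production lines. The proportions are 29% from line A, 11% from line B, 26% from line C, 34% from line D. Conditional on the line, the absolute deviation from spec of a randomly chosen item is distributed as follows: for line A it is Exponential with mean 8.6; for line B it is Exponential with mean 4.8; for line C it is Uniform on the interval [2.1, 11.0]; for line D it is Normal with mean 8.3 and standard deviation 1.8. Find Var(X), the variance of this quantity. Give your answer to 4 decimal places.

Per component, A: μ=8.6, E[X²]=147.92; B: μ=4.8, E[X²]=46.08; C: μ=6.55, E[X²]=49.5033; D: μ=8.3, E[X²]=72.13.
E[X] = 0.29·8.6 + 0.11·4.8 + 0.26·6.55 + 0.34·8.3 = 7.547.
E[X²] = 0.29·147.92 + 0.11·46.08 + 0.26·49.5033 + 0.34·72.13 = 85.3607.
Var(X) = E[X²] − (E[X])² = 85.3607 − 56.9572 = 28.4035.

28.4035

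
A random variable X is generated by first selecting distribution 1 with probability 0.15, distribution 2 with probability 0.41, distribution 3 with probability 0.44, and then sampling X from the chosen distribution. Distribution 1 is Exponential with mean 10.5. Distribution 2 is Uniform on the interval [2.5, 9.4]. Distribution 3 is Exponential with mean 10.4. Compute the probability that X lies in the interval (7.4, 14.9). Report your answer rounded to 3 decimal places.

Conditional on each component, P(7.4 < X < 14.9): 1: 0.252282; 2: 0.289855; 3: 0.252223.
By total probability, P(7.4 < X < 14.9) = 0.15·0.252282 + 0.41·0.289855 + 0.44·0.252223 = 0.267661.

0.268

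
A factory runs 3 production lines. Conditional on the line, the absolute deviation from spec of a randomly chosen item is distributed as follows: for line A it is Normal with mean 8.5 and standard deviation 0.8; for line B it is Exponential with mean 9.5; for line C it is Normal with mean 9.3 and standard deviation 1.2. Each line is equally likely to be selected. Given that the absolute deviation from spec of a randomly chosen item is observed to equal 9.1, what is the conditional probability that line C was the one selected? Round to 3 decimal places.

0.440

Likelihoods f(9.1 | ·): A: 0.376422; B: 0.0403895; C: 0.327866.
Posterior ∝ prior × likelihood. Numerator for C: 0.333333·0.327866 = 0.109289.
Normalizing constant: 0.333333·0.376422 + 0.333333·0.0403895 + 0.333333·0.327866 = 0.248226.
P(C | observation) = 0.109289 / 0.248226 = 0.44028.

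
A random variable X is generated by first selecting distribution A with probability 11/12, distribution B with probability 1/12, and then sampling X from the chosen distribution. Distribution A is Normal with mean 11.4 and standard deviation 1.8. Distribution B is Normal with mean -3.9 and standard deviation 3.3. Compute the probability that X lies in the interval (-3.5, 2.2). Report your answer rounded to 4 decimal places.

0.0350

Conditional on each component, P(-3.5 < X < 2.2): A: 1.60135e-07; B: 0.419495.
By total probability, P(-3.5 < X < 2.2) = 0.916667·1.60135e-07 + 0.0833333·0.419495 = 0.0349581.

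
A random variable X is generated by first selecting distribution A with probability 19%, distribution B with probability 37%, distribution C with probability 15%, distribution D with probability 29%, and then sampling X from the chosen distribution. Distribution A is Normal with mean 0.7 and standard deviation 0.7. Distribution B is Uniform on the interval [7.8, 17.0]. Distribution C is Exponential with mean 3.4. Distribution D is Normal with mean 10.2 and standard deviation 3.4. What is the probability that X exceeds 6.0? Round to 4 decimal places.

Conditional on each component, P(X > 6.0): A: 1.84297e-14; B: 1; C: 0.171237; D: 0.891639.
By total probability, P(X > 6.0) = 0.19·1.84297e-14 + 0.37·1 + 0.15·0.171237 + 0.29·0.891639 = 0.654261.

0.6543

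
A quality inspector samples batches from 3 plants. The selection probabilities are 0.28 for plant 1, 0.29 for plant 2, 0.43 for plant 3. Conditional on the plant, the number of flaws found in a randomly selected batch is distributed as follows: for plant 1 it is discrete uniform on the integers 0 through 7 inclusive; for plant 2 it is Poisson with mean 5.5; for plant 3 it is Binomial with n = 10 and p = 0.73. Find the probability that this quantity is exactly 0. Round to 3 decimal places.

Conditional on each plant, P(X = 0): 1: 0.125; 2: 0.00408677; 3: 2.05891e-06.
By total probability, P(X = 0) = 0.28·0.125 + 0.29·0.00408677 + 0.43·2.05891e-06 = 0.036186.

0.036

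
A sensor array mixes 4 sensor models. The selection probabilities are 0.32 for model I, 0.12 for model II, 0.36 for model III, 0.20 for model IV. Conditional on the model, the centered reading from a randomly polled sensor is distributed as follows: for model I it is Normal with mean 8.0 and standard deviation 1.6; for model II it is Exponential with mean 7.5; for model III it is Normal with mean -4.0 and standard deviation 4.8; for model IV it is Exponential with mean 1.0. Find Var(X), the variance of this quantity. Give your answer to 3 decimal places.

44.325

Per component, I: μ=8, E[X²]=66.56; II: μ=7.5, E[X²]=112.5; III: μ=-4, E[X²]=39.04; IV: μ=1, E[X²]=2.
E[X] = 0.32·8 + 0.12·7.5 + 0.36·-4 + 0.2·1 = 2.22.
E[X²] = 0.32·66.56 + 0.12·112.5 + 0.36·39.04 + 0.2·2 = 49.2536.
Var(X) = E[X²] − (E[X])² = 49.2536 − 4.9284 = 44.3252.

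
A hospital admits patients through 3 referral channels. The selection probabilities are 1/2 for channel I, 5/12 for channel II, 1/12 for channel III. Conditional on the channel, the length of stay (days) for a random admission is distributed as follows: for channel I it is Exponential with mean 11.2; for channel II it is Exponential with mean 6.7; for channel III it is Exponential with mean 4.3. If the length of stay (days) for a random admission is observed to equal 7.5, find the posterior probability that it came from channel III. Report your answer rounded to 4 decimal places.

0.0728

Likelihoods f(7.5 | ·): I: 0.0457046; II: 0.0487276; III: 0.0406482.
Posterior ∝ prior × likelihood. Numerator for III: 0.0833333·0.0406482 = 0.00338735.
Normalizing constant: 0.5·0.0457046 + 0.416667·0.0487276 + 0.0833333·0.0406482 = 0.0465428.
P(III | observation) = 0.00338735 / 0.0465428 = 0.0727792.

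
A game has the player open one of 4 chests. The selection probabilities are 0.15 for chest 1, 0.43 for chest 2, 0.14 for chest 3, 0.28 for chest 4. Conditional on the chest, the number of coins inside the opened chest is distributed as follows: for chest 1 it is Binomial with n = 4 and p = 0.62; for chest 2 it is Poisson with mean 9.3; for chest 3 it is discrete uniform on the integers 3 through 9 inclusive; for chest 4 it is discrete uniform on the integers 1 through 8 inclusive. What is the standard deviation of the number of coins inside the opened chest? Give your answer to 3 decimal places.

3.622

Per component, 1: μ=2.48, E[X²]=7.0928; 2: μ=9.3, E[X²]=95.79; 3: μ=6, E[X²]=40; 4: μ=4.5, E[X²]=25.5.
E[X] = 0.15·2.48 + 0.43·9.3 + 0.14·6 + 0.28·4.5 = 6.471.
E[X²] = 0.15·7.0928 + 0.43·95.79 + 0.14·40 + 0.28·25.5 = 54.9936.
Var(X) = E[X²] − (E[X])² = 54.9936 − 41.8738 = 13.1198.
SD(X) = √13.1198 = 3.62212.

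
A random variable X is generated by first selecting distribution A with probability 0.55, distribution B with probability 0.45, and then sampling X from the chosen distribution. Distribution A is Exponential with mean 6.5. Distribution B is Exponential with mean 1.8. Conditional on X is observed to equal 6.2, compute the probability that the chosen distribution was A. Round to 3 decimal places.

0.803

Likelihoods f(6.2 | ·): A: 0.0592702; B: 0.0177347.
Posterior ∝ prior × likelihood. Numerator for A: 0.55·0.0592702 = 0.0325986.
Normalizing constant: 0.55·0.0592702 + 0.45·0.0177347 = 0.0405792.
P(A | observation) = 0.0325986 / 0.0405792 = 0.803332.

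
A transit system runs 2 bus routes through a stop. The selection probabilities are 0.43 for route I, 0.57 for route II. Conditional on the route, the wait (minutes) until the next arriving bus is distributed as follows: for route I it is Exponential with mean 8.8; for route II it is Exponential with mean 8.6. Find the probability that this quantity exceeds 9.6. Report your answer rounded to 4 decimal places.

0.3311

Conditional on each route, P(X > 9.6): I: 0.335911; II: 0.327496.
By total probability, P(X > 9.6) = 0.43·0.335911 + 0.57·0.327496 = 0.331115.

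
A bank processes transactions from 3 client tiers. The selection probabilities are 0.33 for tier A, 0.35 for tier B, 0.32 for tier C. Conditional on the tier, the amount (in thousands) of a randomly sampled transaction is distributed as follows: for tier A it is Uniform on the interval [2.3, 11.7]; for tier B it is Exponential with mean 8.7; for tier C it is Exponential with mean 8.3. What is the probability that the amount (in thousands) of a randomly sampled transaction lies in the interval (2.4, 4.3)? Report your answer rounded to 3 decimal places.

0.168

Conditional on each tier, P(2.4 < X < 4.3): A: 0.202128; B: 0.148891; C: 0.153227.
By total probability, P(2.4 < X < 4.3) = 0.33·0.202128 + 0.35·0.148891 + 0.32·0.153227 = 0.167847.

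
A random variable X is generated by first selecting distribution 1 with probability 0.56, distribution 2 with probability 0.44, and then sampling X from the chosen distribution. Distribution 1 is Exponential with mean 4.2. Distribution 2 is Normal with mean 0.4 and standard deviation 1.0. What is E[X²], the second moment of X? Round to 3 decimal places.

20.267

For each component E[X²] = Var + (mean)², giving 1: 35.28; 2: 1.16.
Overall E[X²] = 0.56·35.28 + 0.44·1.16 = 20.2672.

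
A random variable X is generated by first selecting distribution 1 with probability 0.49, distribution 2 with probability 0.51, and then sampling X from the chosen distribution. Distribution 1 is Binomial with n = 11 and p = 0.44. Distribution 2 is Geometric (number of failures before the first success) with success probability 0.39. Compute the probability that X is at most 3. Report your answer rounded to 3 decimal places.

Conditional on each component, P(X ≤ 3): 1: 0.20999; 2: 0.861542.
By total probability, P(X ≤ 3) = 0.49·0.20999 + 0.51·0.861542 = 0.542281.

0.542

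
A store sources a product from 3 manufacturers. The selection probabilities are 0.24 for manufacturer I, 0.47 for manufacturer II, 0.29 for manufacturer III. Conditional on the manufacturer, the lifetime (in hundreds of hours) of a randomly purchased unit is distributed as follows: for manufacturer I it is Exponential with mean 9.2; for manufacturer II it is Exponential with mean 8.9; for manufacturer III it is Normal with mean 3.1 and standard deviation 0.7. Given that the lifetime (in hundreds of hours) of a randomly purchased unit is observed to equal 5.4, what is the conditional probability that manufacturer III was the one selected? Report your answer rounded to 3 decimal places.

0.017

Likelihoods f(5.4 | ·): I: 0.0604366; II: 0.0612499; III: 0.00257934.
Posterior ∝ prior × likelihood. Numerator for III: 0.29·0.00257934 = 0.000748008.
Normalizing constant: 0.24·0.0604366 + 0.47·0.0612499 + 0.29·0.00257934 = 0.0440403.
P(III | observation) = 0.000748008 / 0.0440403 = 0.0169846.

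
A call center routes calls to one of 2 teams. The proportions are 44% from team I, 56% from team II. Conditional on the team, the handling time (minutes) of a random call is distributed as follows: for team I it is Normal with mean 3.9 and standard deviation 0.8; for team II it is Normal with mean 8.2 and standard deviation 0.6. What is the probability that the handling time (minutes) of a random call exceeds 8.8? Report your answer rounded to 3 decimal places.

Conditional on each team, P(X > 8.8): I: 4.53418e-10; II: 0.158655.
By total probability, P(X > 8.8) = 0.44·4.53418e-10 + 0.56·0.158655 = 0.0888469.

0.089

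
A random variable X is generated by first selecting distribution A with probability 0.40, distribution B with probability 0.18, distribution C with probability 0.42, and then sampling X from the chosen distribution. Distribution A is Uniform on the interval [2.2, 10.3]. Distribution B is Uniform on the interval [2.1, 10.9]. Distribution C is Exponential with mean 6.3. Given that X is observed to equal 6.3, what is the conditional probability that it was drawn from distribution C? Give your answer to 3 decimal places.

Likelihoods f(6.3 | ·): A: 0.123457; B: 0.113636; C: 0.0583936.
Posterior ∝ prior × likelihood. Numerator for C: 0.42·0.0583936 = 0.0245253.
Normalizing constant: 0.4·0.123457 + 0.18·0.113636 + 0.42·0.0583936 = 0.0943626.
P(C | observation) = 0.0245253 / 0.0943626 = 0.259905.

0.260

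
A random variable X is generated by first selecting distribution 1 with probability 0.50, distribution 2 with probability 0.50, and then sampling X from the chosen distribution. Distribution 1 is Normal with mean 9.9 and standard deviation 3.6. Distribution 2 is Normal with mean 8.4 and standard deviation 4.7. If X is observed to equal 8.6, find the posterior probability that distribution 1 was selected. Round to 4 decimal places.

Likelihoods f(8.6 | ·): 1: 0.103822; 2: 0.0848045.
Posterior ∝ prior × likelihood. Numerator for 1: 0.5·0.103822 = 0.0519112.
Normalizing constant: 0.5·0.103822 + 0.5·0.0848045 = 0.0943135.
P(1 | observation) = 0.0519112 / 0.0943135 = 0.550411.

0.5504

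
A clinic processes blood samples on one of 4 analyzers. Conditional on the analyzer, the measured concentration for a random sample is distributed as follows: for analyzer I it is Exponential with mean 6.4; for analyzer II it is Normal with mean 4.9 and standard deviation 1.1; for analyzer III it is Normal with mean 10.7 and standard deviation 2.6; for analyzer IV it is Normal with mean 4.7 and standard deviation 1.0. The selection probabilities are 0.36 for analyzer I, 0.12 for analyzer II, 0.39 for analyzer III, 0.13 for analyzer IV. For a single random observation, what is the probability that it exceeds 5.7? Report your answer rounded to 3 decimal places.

0.576

Conditional on each analyzer, P(X > 5.7): I: 0.410399; II: 0.233529; III: 0.972765; IV: 0.158655.
By total probability, P(X > 5.7) = 0.36·0.410399 + 0.12·0.233529 + 0.39·0.972765 + 0.13·0.158655 = 0.575771.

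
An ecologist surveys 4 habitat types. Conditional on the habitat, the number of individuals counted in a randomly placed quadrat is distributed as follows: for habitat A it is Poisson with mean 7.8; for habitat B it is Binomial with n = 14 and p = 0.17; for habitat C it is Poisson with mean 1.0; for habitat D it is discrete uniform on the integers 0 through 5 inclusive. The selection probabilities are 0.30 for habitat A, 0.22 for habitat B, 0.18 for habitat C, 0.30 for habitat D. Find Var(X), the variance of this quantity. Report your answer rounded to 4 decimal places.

Per component, A: μ=7.8, E[X²]=68.64; B: μ=2.38, E[X²]=7.6398; C: μ=1, E[X²]=2; D: μ=2.5, E[X²]=9.16667.
E[X] = 0.3·7.8 + 0.22·2.38 + 0.18·1 + 0.3·2.5 = 3.7936.
E[X²] = 0.3·68.64 + 0.22·7.6398 + 0.18·2 + 0.3·9.16667 = 25.3828.
Var(X) = E[X²] − (E[X])² = 25.3828 − 14.3914 = 10.9914.

10.9914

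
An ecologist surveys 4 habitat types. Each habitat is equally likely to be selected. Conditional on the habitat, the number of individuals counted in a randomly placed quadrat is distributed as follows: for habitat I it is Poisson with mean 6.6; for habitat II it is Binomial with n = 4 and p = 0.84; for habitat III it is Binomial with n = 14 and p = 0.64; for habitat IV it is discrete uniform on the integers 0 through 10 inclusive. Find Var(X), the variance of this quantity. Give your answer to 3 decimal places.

Per component, I: μ=6.6, E[X²]=50.16; II: μ=3.36, E[X²]=11.8272; III: μ=8.96, E[X²]=83.5072; IV: μ=5, E[X²]=35.
E[X] = 0.25·6.6 + 0.25·3.36 + 0.25·8.96 + 0.25·5 = 5.98.
E[X²] = 0.25·50.16 + 0.25·11.8272 + 0.25·83.5072 + 0.25·35 = 45.1236.
Var(X) = E[X²] − (E[X])² = 45.1236 − 35.7604 = 9.3632.

9.363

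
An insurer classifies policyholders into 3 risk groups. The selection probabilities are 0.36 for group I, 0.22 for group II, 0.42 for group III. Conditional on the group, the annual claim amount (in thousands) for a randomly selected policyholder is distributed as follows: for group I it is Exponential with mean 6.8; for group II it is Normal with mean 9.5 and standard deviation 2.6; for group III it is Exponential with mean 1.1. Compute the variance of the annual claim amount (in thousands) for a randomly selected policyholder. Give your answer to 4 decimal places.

30.6514

Per component, I: μ=6.8, E[X²]=92.48; II: μ=9.5, E[X²]=97.01; III: μ=1.1, E[X²]=2.42.
E[X] = 0.36·6.8 + 0.22·9.5 + 0.42·1.1 = 5.
E[X²] = 0.36·92.48 + 0.22·97.01 + 0.42·2.42 = 55.6514.
Var(X) = E[X²] − (E[X])² = 55.6514 − 25 = 30.6514.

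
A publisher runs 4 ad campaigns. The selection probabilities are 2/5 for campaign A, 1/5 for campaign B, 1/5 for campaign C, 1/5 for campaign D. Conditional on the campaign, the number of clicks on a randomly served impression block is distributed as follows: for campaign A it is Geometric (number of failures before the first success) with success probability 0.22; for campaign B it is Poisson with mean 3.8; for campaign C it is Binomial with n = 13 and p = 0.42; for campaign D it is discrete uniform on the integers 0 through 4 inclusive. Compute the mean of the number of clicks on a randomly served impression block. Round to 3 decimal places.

Component means — A: 3.54545; B: 3.8; C: 5.46; D: 2.
E[X] = 0.4·3.54545 + 0.2·3.8 + 0.2·5.46 + 0.2·2 = 3.67018.

3.670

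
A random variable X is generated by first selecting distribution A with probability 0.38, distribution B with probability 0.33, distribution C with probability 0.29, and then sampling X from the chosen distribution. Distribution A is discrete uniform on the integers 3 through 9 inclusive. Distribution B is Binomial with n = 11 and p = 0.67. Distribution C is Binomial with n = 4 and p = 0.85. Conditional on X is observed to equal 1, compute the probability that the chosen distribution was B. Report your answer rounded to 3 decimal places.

Likelihoods P(X=1 | ·): A: 0; B: 0.000112877; C: 0.011475.
Posterior ∝ prior × likelihood. Numerator for B: 0.33·0.000112877 = 3.72495e-05.
Normalizing constant: 0.38·0 + 0.33·0.000112877 + 0.29·0.011475 = 0.003365.
P(B | observation) = 3.72495e-05 / 0.003365 = 0.0110697.

0.011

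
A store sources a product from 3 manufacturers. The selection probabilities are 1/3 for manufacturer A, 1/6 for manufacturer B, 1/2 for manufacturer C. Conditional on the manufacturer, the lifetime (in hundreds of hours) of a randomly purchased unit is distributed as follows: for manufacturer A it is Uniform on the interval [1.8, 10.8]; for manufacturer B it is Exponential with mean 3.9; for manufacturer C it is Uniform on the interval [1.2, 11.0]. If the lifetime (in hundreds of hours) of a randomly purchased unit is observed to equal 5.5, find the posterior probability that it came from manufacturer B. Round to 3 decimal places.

0.106

Likelihoods f(5.5 | ·): A: 0.111111; B: 0.0625848; C: 0.102041.
Posterior ∝ prior × likelihood. Numerator for B: 0.166667·0.0625848 = 0.0104308.
Normalizing constant: 0.333333·0.111111 + 0.166667·0.0625848 + 0.5·0.102041 = 0.0984882.
P(B | observation) = 0.0104308 / 0.0984882 = 0.105909.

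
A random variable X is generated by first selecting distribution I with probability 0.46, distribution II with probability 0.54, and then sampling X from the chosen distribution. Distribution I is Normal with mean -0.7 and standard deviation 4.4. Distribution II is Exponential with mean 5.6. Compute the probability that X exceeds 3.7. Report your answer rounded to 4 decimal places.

0.3519

Conditional on each component, P(X > 3.7): I: 0.158655; II: 0.516482.
By total probability, P(X > 3.7) = 0.46·0.158655 + 0.54·0.516482 = 0.351882.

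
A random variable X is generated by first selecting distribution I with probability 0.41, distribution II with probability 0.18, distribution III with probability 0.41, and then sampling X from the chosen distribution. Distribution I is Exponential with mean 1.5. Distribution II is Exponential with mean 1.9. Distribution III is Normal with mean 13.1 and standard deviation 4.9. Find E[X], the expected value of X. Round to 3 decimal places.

6.328

Component means — I: 1.5; II: 1.9; III: 13.1.
E[X] = 0.41·1.5 + 0.18·1.9 + 0.41·13.1 = 6.328.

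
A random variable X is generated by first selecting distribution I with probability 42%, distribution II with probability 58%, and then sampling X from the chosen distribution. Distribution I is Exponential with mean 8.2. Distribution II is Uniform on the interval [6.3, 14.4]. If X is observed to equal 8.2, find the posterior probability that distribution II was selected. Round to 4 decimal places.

0.7917

Likelihoods f(8.2 | ·): I: 0.0448633; II: 0.123457.
Posterior ∝ prior × likelihood. Numerator for II: 0.58·0.123457 = 0.0716049.
Normalizing constant: 0.42·0.0448633 + 0.58·0.123457 = 0.0904475.
P(II | observation) = 0.0716049 / 0.0904475 = 0.791674.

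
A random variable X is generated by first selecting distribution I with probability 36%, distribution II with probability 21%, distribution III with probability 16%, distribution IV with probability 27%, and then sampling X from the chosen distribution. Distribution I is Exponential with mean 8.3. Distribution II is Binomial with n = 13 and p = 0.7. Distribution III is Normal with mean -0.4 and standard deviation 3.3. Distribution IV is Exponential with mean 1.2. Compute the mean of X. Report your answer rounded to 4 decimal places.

Component means — I: 8.3; II: 9.1; III: -0.4; IV: 1.2.
E[X] = 0.36·8.3 + 0.21·9.1 + 0.16·-0.4 + 0.27·1.2 = 5.159.

5.1590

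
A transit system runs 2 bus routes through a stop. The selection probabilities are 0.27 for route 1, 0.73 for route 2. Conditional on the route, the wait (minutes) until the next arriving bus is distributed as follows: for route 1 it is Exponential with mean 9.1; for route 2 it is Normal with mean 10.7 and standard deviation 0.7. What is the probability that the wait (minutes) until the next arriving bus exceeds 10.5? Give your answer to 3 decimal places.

Conditional on each route, P(X > 10.5): 1: 0.315421; 2: 0.612452.
By total probability, P(X > 10.5) = 0.27·0.315421 + 0.73·0.612452 = 0.532253.

0.532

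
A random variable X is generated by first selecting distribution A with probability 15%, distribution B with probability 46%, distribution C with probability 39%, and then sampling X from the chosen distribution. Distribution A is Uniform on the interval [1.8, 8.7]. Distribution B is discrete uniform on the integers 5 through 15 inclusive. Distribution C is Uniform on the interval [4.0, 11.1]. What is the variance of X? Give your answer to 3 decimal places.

Per component, A: μ=5.25, E[X²]=31.53; B: μ=10, E[X²]=110; C: μ=7.55, E[X²]=61.2033.
E[X] = 0.15·5.25 + 0.46·10 + 0.39·7.55 = 8.332.
E[X²] = 0.15·31.53 + 0.46·110 + 0.39·61.2033 = 79.1988.
Var(X) = E[X²] − (E[X])² = 79.1988 − 69.4222 = 9.77658.

9.777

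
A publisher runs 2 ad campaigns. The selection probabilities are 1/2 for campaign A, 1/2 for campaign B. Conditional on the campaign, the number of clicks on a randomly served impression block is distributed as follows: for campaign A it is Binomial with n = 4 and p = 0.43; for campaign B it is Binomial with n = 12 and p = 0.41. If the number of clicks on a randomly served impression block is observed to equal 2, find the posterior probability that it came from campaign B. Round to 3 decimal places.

0.136

Likelihoods P(X=2 | ·): A: 0.360444; B: 0.0567064.
Posterior ∝ prior × likelihood. Numerator for B: 0.5·0.0567064 = 0.0283532.
Normalizing constant: 0.5·0.360444 + 0.5·0.0567064 = 0.208575.
P(B | observation) = 0.0283532 / 0.208575 = 0.135937.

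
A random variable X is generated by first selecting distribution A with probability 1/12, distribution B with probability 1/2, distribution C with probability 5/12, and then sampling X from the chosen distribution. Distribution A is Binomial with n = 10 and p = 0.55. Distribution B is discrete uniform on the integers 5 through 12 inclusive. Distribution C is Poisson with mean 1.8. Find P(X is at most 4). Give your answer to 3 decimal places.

Conditional on each component, P(X ≤ 4): A: 0.261563; B: 0; C: 0.963593.
By total probability, P(X ≤ 4) = 0.0833333·0.261563 + 0.5·0 + 0.416667·0.963593 = 0.423294.

0.423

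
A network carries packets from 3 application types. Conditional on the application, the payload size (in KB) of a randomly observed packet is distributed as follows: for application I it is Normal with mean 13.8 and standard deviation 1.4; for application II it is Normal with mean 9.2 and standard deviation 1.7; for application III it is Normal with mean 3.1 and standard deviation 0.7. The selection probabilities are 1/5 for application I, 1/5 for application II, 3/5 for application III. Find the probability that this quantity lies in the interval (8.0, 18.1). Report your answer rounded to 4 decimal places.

0.3518

Conditional on each application, P(8.0 < X < 18.1): I: 0.998918; II: 0.759869; III: 1.27987e-12.
By total probability, P(8.0 < X < 18.1) = 0.2·0.998918 + 0.2·0.759869 + 0.6·1.27987e-12 = 0.351757.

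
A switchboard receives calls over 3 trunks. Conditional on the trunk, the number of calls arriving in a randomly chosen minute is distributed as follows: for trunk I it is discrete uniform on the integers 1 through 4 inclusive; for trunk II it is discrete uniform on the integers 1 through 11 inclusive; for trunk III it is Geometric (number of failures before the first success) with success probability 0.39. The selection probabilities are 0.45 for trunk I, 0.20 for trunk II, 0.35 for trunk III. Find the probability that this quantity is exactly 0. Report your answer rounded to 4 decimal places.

Conditional on each trunk, P(X = 0): I: 0; II: 0; III: 0.39.
By total probability, P(X = 0) = 0.45·0 + 0.2·0 + 0.35·0.39 = 0.1365.

0.1365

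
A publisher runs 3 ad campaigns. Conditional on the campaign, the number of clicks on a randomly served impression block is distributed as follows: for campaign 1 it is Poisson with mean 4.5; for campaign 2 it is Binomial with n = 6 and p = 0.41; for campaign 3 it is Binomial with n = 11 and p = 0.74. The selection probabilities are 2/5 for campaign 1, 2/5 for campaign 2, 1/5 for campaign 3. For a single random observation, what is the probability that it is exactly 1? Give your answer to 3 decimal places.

Conditional on each campaign, P(X = 1): 1: 0.0499905; 2: 0.175871; 3: 1.1491e-05.
By total probability, P(X = 1) = 0.4·0.0499905 + 0.4·0.175871 + 0.2·1.1491e-05 = 0.090347.

0.090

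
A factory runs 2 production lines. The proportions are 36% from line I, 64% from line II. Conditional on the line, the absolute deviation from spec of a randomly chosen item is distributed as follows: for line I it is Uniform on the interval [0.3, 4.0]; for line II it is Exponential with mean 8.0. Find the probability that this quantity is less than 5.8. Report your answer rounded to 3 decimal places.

0.690

Conditional on each line, P(X < 5.8): I: 1; II: 0.515675.
By total probability, P(X < 5.8) = 0.36·1 + 0.64·0.515675 = 0.690032.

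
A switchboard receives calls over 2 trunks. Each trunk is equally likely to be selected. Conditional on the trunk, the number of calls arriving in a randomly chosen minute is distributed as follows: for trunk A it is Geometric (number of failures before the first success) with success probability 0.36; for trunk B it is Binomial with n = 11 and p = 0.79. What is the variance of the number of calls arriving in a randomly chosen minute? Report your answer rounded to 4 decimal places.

15.3263

Per component, A: μ=1.77778, E[X²]=8.09877; B: μ=8.69, E[X²]=77.341.
E[X] = 0.5·1.77778 + 0.5·8.69 = 5.23389.
E[X²] = 0.5·8.09877 + 0.5·77.341 = 42.7199.
Var(X) = E[X²] − (E[X])² = 42.7199 − 27.3936 = 15.3263.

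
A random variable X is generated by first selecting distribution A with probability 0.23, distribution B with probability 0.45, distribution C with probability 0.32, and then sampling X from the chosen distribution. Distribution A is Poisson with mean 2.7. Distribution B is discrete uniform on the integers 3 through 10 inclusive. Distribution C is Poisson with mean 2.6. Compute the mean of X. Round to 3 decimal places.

Component means — A: 2.7; B: 6.5; C: 2.6.
E[X] = 0.23·2.7 + 0.45·6.5 + 0.32·2.6 = 4.378.

4.378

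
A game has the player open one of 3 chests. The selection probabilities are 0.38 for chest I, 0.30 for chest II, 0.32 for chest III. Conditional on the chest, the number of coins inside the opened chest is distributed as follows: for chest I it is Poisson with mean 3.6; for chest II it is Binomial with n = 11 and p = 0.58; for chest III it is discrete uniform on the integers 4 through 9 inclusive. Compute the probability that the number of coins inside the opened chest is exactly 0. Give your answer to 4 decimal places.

0.0104

Conditional on each chest, P(X = 0): I: 0.0273237; II: 7.17368e-05; III: 0.
By total probability, P(X = 0) = 0.38·0.0273237 + 0.3·7.17368e-05 + 0.32·0 = 0.0104045.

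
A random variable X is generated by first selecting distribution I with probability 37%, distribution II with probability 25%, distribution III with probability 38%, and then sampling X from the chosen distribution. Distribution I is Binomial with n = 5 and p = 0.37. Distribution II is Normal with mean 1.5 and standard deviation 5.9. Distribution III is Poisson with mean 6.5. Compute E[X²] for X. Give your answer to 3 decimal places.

29.488

For each component E[X²] = Var + (mean)², giving I: 4.588; II: 37.06; III: 48.75.
Overall E[X²] = 0.37·4.588 + 0.25·37.06 + 0.38·48.75 = 29.4876.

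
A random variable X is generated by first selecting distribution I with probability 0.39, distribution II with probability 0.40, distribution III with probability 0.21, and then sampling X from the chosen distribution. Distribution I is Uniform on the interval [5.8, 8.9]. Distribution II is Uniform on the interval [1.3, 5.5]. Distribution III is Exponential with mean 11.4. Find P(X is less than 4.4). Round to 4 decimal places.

Conditional on each component, P(X < 4.4): I: 0; II: 0.738095; III: 0.320206.
By total probability, P(X < 4.4) = 0.39·0 + 0.4·0.738095 + 0.21·0.320206 = 0.362481.

0.3625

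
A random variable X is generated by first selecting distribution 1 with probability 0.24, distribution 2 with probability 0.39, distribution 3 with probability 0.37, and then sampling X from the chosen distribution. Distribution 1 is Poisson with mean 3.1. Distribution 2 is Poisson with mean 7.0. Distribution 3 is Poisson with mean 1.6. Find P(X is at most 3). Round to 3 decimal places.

Conditional on each component, P(X ≤ 3): 1: 0.62484; 2: 0.0817654; 3: 0.921187.
By total probability, P(X ≤ 3) = 0.24·0.62484 + 0.39·0.0817654 + 0.37·0.921187 = 0.522689.

0.523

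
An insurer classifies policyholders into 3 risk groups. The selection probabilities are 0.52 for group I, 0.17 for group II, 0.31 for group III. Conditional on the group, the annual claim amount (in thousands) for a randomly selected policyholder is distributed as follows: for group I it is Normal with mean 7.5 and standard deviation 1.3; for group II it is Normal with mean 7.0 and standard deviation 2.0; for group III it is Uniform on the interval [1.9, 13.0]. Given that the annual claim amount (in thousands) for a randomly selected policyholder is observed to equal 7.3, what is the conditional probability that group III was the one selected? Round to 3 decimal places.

Likelihoods f(7.3 | ·): I: 0.303268; II: 0.19724; III: 0.0900901.
Posterior ∝ prior × likelihood. Numerator for III: 0.31·0.0900901 = 0.0279279.
Normalizing constant: 0.52·0.303268 + 0.17·0.19724 + 0.31·0.0900901 = 0.219158.
P(III | observation) = 0.0279279 / 0.219158 = 0.127433.

0.127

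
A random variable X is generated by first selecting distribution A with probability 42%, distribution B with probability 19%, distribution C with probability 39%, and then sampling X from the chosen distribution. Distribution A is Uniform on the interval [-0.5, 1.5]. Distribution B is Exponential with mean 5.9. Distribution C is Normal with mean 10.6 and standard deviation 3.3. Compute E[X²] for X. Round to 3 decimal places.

For each component E[X²] = Var + (mean)², giving A: 0.583333; B: 69.62; C: 123.25.
Overall E[X²] = 0.42·0.583333 + 0.19·69.62 + 0.39·123.25 = 61.5403.

61.540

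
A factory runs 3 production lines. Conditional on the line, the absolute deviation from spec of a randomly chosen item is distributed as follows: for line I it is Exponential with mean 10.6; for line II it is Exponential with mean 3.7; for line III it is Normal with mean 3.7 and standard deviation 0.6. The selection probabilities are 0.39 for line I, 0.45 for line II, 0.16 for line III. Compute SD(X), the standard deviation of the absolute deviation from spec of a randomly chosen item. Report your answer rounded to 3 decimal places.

7.834

Per component, I: μ=10.6, E[X²]=224.72; II: μ=3.7, E[X²]=27.38; III: μ=3.7, E[X²]=14.05.
E[X] = 0.39·10.6 + 0.45·3.7 + 0.16·3.7 = 6.391.
E[X²] = 0.39·224.72 + 0.45·27.38 + 0.16·14.05 = 102.21.
Var(X) = E[X²] − (E[X])² = 102.21 − 40.8449 = 61.3649.
SD(X) = √61.3649 = 7.83358.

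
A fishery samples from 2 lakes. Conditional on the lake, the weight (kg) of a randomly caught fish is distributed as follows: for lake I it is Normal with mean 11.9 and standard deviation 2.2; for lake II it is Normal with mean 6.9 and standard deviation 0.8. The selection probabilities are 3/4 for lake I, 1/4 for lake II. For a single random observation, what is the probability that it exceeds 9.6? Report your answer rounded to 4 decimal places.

0.6392

Conditional on each lake, P(X > 9.6): I: 0.852094; II: 0.000369078.
By total probability, P(X > 9.6) = 0.75·0.852094 + 0.25·0.000369078 = 0.639162.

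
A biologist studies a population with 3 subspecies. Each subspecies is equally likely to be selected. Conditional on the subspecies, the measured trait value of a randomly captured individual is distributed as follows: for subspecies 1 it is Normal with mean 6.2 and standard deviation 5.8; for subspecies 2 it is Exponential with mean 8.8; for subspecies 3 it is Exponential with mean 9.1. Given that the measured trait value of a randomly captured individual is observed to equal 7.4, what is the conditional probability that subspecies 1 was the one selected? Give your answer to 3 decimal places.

0.408

Likelihoods f(7.4 | ·): 1: 0.0673266; 2: 0.0490134; 3: 0.04873.
Posterior ∝ prior × likelihood. Numerator for 1: 0.333333·0.0673266 = 0.0224422.
Normalizing constant: 0.333333·0.0673266 + 0.333333·0.0490134 + 0.333333·0.04873 = 0.0550233.
P(1 | observation) = 0.0224422 / 0.0550233 = 0.407867.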